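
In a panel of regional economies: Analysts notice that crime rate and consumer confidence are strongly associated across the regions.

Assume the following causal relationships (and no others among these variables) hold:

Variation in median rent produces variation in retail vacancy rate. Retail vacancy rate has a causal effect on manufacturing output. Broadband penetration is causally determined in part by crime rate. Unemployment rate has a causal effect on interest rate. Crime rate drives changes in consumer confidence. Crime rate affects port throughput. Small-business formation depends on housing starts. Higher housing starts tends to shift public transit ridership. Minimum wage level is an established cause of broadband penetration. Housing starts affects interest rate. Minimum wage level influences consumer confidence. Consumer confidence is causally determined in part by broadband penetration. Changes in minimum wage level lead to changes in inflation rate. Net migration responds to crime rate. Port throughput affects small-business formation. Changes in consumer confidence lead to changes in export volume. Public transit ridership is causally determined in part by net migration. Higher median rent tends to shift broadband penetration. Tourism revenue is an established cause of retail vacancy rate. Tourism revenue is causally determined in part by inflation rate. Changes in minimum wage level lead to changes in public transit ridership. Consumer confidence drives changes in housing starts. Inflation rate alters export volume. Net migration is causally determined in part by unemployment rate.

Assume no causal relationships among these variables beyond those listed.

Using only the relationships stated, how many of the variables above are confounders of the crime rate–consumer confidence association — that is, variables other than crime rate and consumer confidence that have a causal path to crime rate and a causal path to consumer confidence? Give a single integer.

No listed variable has a causal path to both crime rate and consumer confidence, so there are no common causes.

0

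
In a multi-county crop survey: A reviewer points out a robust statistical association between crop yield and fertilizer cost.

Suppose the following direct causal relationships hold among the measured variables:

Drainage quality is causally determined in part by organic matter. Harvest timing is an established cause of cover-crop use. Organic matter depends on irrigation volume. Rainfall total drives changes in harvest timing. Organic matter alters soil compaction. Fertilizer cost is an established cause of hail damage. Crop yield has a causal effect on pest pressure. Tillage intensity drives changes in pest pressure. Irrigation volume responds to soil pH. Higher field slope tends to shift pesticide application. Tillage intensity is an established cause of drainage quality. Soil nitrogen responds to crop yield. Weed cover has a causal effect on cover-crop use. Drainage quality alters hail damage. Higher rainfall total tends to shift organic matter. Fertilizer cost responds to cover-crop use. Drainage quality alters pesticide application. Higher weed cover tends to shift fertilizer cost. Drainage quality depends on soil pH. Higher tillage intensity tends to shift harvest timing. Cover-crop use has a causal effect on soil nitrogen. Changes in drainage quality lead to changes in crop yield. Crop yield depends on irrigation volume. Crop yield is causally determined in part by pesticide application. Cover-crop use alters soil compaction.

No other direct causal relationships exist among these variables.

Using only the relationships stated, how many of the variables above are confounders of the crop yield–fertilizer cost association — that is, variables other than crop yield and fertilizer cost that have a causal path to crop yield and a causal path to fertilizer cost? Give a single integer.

2

The common causes are: rainfall total (to crop yield via rainfall total → organic matter → drainage quality → crop yield; to fertilizer cost via rainfall total → harvest timing → cover-crop use → fertilizer cost); tillage intensity (to crop yield via tillage intensity → drainage quality → crop yield; to fertilizer cost via tillage intensity → harvest timing → cover-crop use → fertilizer cost).
Every other variable lacks a causal path to at least one of crop yield and fertilizer cost.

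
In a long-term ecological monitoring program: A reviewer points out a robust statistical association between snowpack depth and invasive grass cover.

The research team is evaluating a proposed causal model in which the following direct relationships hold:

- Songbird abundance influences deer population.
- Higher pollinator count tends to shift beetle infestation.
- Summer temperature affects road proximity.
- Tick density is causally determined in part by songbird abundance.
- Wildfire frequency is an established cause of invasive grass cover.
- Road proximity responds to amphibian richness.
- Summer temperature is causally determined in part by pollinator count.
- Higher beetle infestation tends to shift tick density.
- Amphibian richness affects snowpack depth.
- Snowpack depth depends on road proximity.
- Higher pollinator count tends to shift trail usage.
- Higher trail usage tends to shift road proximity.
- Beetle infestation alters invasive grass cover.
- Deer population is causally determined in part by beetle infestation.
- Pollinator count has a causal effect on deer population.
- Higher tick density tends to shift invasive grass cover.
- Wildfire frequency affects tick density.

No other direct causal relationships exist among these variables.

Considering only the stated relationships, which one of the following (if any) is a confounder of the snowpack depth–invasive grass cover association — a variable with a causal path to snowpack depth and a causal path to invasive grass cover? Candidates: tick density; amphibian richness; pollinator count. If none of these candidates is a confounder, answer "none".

pollinator count

Pollinator count causes snowpack depth (pollinator count → trail usage → road proximity → snowpack depth) and also causes invasive grass cover (pollinator count → beetle infestation → invasive grass cover); it is a common cause of both.
Each of the other candidates lacks a causal path to at least one of snowpack depth and invasive grass cover, so they do not confound the relationship.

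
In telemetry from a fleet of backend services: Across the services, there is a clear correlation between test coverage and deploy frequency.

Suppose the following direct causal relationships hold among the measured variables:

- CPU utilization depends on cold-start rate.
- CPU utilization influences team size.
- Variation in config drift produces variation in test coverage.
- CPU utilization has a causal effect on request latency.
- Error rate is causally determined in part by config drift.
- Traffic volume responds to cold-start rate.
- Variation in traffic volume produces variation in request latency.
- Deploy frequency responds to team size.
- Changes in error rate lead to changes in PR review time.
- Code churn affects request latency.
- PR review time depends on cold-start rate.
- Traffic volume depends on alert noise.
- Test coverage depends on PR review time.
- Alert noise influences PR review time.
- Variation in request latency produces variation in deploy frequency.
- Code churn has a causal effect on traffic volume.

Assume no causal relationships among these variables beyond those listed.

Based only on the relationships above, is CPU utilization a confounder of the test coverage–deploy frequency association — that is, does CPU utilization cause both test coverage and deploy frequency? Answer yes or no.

CPU utilization has no stated causal path to test coverage. A confounder must cause both variables, so CPU utilization does not qualify.

no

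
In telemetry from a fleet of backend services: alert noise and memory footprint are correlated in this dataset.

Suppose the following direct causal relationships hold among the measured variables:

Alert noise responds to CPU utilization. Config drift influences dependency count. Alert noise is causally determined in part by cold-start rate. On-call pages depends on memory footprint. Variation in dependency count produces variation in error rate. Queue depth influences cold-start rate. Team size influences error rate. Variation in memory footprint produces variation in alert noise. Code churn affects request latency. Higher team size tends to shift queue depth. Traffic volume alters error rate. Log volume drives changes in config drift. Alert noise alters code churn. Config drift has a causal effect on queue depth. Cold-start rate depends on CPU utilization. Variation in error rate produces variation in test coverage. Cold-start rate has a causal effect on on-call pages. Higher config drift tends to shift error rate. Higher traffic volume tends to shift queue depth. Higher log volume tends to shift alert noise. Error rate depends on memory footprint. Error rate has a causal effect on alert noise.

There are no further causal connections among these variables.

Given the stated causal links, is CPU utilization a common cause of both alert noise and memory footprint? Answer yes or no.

no

CPU utilization has no stated causal path to memory footprint. A confounder must cause both variables, so CPU utilization does not qualify.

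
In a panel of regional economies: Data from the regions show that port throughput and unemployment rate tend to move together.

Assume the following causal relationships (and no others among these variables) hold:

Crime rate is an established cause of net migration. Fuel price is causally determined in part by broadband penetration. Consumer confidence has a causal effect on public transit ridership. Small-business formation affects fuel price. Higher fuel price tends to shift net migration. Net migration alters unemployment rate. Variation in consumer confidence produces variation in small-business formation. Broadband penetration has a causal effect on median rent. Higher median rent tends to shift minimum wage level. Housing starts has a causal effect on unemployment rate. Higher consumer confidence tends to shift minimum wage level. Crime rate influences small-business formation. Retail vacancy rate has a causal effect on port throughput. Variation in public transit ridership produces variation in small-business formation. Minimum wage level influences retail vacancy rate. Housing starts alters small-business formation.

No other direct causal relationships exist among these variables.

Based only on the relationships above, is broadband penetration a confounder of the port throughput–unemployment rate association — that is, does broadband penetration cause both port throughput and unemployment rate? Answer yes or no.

yes

Broadband penetration has a causal path to port throughput (broadband penetration → median rent → minimum wage level → retail vacancy rate → port throughput) and to unemployment rate (broadband penetration → fuel price → net migration → unemployment rate), so it is a common cause of both — a confounder.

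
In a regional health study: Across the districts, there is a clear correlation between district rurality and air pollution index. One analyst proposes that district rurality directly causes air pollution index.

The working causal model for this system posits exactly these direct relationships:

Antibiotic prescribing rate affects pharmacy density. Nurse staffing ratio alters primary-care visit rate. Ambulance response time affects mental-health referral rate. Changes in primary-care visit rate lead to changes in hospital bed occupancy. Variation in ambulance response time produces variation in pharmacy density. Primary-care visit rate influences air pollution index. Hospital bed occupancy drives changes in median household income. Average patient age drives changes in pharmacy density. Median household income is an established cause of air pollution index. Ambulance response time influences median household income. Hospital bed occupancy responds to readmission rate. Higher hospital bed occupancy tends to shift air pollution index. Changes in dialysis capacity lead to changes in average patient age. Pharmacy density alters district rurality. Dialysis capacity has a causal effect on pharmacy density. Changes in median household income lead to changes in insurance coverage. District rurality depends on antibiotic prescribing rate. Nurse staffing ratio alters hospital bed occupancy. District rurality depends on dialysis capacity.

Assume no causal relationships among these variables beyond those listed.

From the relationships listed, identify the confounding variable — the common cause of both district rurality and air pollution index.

ambulance response time

Ambulance response time has a causal path to district rurality (ambulance response time → pharmacy density → district rurality) and a separate causal path to air pollution index (ambulance response time → median household income → air pollution index), so it is a common cause of both.
No stated relationship gives district rurality a causal route to air pollution index, so the correlation is explained by the shared upstream cause rather than a direct effect.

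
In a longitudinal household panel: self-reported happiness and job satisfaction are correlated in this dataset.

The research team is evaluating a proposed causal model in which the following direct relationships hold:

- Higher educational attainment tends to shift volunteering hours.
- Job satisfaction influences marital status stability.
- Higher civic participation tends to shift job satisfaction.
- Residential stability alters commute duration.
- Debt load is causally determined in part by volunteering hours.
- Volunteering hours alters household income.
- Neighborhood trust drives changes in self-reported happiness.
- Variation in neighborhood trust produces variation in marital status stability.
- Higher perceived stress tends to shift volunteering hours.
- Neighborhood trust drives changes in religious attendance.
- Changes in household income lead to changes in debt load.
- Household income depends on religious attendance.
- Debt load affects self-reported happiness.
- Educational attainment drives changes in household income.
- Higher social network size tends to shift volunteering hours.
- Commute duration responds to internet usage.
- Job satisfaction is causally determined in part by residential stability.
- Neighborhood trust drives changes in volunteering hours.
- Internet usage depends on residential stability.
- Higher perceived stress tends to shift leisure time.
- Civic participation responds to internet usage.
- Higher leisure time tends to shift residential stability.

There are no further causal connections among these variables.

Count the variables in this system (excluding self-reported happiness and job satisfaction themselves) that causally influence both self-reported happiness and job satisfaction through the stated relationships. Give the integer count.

1

The common causes are: perceived stress (to self-reported happiness via perceived stress → volunteering hours → debt load → self-reported happiness; to job satisfaction via perceived stress → leisure time → residential stability → job satisfaction).
Every other variable lacks a causal path to at least one of self-reported happiness and job satisfaction.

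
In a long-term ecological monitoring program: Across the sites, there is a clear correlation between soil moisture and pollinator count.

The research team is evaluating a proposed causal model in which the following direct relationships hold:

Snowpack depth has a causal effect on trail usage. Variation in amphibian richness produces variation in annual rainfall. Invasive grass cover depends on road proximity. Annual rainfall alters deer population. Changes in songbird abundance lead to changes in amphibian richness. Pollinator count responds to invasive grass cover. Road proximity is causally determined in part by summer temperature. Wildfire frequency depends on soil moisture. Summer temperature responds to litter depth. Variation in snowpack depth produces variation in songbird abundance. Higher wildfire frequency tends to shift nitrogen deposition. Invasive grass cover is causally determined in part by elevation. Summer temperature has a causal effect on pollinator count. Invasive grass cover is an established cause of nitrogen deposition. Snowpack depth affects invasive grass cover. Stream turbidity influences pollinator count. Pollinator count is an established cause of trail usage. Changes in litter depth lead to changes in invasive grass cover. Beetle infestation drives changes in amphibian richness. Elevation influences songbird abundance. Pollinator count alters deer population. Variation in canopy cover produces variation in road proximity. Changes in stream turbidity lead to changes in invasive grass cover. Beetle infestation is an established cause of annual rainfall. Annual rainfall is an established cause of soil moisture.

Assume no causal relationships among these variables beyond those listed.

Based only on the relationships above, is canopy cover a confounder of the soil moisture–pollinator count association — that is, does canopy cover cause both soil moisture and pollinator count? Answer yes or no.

Canopy cover has no stated causal path to soil moisture. A confounder must cause both variables, so canopy cover does not qualify.

no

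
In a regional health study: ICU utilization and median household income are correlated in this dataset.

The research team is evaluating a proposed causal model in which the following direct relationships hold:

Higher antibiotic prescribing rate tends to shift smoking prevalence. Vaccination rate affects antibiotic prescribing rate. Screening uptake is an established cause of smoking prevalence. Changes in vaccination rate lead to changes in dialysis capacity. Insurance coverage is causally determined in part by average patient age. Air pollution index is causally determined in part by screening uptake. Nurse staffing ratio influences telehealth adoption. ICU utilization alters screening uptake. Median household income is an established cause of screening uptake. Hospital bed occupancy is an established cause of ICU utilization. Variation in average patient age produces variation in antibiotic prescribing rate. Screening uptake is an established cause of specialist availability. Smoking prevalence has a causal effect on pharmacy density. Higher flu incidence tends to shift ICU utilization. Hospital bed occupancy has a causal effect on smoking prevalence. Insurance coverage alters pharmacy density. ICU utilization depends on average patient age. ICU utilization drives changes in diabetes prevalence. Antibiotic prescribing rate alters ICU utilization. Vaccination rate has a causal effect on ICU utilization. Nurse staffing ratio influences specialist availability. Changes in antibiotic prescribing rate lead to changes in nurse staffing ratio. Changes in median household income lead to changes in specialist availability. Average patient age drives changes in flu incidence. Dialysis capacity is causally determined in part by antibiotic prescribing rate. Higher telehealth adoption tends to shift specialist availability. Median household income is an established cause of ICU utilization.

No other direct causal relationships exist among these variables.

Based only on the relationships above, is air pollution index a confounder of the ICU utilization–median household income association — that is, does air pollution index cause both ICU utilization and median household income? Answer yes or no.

Air pollution index has no stated causal path to either ICU utilization or median household income. A confounder must cause both variables, so air pollution index does not qualify.

no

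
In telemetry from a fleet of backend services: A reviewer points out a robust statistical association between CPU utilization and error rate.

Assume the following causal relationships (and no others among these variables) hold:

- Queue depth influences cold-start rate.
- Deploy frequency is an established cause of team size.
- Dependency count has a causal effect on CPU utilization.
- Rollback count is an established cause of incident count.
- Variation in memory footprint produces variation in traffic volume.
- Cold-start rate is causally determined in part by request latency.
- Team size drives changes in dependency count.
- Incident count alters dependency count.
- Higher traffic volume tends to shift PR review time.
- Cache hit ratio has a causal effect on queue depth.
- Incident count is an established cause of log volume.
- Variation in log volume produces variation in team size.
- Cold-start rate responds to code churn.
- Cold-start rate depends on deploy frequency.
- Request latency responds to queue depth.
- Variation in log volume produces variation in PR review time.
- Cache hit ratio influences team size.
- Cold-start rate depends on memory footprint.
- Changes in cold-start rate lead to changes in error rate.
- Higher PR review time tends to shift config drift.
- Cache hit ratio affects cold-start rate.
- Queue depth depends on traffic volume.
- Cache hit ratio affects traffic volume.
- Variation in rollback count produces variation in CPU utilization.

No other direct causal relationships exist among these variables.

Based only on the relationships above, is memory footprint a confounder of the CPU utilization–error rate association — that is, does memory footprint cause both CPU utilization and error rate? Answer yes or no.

Memory footprint has no stated causal path to CPU utilization. A confounder must cause both variables, so memory footprint does not qualify.

no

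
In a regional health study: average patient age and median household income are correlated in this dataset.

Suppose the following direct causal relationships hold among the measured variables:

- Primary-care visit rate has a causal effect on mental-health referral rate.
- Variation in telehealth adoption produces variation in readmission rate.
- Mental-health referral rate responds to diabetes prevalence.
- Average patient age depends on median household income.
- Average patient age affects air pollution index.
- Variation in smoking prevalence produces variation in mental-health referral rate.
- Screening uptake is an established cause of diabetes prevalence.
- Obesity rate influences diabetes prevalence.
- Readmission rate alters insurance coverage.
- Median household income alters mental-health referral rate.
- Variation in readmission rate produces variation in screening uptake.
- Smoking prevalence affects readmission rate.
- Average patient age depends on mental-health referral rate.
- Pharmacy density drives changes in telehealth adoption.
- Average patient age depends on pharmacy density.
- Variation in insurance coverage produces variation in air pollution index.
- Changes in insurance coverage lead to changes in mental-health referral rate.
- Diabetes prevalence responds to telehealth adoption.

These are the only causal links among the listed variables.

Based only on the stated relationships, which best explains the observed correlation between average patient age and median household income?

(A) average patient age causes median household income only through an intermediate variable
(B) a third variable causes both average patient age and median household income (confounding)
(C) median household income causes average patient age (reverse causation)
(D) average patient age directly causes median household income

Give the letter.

The stated link runs median household income → average patient age; average patient age has no causal path to median household income. No variable causes both, so confounding is ruled out. The correlation reflects reverse causation.

C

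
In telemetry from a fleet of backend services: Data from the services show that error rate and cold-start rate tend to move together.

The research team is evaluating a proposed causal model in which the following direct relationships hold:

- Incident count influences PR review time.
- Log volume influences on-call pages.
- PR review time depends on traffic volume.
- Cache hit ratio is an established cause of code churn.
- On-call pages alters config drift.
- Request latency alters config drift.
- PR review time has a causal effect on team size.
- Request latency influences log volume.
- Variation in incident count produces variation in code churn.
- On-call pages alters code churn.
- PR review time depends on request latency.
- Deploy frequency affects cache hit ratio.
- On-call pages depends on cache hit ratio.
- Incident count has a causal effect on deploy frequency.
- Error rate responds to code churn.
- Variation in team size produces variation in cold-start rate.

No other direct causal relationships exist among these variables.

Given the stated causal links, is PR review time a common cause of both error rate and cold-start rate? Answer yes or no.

no

PR review time has no stated causal path to error rate. A confounder must cause both variables, so PR review time does not qualify.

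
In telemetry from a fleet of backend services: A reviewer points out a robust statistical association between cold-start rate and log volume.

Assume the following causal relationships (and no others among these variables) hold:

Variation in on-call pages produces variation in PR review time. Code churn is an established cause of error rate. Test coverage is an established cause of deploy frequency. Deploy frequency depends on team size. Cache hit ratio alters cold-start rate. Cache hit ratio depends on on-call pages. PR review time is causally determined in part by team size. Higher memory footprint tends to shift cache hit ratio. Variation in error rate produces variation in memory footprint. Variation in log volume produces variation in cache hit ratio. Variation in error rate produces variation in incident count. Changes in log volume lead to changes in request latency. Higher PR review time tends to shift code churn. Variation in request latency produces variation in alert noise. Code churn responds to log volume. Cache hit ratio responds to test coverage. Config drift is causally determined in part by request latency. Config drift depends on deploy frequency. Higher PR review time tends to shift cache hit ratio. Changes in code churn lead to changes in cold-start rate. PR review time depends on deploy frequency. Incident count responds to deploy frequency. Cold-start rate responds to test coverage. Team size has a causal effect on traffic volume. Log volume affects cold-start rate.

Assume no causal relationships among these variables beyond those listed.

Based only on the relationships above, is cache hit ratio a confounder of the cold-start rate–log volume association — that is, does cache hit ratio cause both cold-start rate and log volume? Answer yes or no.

no

Cache hit ratio has no stated causal path to log volume. A confounder must cause both variables, so cache hit ratio does not qualify.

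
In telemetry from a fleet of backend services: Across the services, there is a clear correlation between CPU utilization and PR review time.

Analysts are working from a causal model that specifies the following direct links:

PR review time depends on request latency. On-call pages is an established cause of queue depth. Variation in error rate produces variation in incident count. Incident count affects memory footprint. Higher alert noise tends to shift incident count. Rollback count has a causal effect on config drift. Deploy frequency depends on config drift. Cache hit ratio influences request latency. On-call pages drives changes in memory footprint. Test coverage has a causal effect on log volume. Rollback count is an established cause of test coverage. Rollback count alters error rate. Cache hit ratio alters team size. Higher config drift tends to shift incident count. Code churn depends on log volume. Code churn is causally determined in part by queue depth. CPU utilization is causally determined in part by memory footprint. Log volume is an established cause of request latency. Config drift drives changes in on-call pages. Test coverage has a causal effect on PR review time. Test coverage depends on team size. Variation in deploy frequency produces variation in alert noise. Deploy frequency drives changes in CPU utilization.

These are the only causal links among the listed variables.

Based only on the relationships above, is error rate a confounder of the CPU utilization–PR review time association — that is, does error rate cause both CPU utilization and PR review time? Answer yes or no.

Error rate has no stated causal path to PR review time. A confounder must cause both variables, so error rate does not qualify.

no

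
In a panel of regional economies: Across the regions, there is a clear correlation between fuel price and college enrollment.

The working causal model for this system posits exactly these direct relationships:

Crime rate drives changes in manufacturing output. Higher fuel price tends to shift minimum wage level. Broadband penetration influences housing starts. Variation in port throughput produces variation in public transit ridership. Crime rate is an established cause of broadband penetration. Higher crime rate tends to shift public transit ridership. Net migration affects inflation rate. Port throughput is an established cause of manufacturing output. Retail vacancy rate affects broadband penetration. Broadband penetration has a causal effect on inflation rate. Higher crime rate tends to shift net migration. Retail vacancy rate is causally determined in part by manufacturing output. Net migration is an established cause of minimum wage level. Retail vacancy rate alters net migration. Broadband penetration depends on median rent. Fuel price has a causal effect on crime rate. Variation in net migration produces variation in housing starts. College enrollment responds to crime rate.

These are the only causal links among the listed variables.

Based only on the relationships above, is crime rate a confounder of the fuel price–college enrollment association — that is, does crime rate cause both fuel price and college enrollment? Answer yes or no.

Crime rate has no stated causal path to fuel price. A confounder must cause both variables, so crime rate does not qualify.

no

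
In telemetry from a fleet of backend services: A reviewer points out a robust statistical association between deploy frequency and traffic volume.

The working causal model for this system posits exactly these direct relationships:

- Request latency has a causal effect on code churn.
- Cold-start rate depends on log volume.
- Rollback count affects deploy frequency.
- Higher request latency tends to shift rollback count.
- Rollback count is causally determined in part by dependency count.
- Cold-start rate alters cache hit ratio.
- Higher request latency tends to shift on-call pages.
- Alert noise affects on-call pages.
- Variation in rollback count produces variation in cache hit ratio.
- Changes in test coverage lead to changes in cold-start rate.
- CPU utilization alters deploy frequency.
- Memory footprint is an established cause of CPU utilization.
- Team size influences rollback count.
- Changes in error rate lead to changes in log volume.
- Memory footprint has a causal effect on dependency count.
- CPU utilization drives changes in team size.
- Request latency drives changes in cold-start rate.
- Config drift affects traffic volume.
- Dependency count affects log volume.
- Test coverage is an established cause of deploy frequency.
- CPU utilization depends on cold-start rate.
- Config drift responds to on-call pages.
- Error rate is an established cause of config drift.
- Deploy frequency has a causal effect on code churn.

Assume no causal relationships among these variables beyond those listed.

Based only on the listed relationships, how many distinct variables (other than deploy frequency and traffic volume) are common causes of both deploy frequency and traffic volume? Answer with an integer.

2

The common causes are: error rate (to deploy frequency via error rate → log volume → cold-start rate → CPU utilization → deploy frequency; to traffic volume via error rate → config drift → traffic volume); request latency (to deploy frequency via request latency → rollback count → deploy frequency; to traffic volume via request latency → on-call pages → config drift → traffic volume).
Every other variable lacks a causal path to at least one of deploy frequency and traffic volume.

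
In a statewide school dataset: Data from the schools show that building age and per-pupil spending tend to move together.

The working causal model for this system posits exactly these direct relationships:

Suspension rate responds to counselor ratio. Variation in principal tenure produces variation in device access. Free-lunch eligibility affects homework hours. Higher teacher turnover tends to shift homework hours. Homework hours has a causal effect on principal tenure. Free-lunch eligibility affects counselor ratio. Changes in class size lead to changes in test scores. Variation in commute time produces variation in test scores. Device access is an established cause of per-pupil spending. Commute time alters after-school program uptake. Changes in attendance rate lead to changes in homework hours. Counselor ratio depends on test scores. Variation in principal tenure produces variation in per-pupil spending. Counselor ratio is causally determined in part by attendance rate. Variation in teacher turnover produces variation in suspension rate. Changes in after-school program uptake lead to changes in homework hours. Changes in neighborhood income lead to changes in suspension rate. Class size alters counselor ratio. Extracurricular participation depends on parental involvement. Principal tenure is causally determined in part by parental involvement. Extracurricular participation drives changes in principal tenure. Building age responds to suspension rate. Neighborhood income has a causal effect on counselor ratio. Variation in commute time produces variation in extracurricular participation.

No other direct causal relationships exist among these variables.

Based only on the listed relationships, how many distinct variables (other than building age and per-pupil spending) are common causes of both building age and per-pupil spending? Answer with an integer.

The common causes are: attendance rate (to building age via attendance rate → counselor ratio → suspension rate → building age; to per-pupil spending via attendance rate → homework hours → principal tenure → per-pupil spending); commute time (to building age via commute time → test scores → counselor ratio → suspension rate → building age; to per-pupil spending via commute time → extracurricular participation → principal tenure → per-pupil spending); free-lunch eligibility (to building age via free-lunch eligibility → counselor ratio → suspension rate → building age; to per-pupil spending via free-lunch eligibility → homework hours → principal tenure → per-pupil spending); teacher turnover (to building age via teacher turnover → suspension rate → building age; to per-pupil spending via teacher turnover → homework hours → principal tenure → per-pupil spending).
Every other variable lacks a causal path to at least one of building age and per-pupil spending.

4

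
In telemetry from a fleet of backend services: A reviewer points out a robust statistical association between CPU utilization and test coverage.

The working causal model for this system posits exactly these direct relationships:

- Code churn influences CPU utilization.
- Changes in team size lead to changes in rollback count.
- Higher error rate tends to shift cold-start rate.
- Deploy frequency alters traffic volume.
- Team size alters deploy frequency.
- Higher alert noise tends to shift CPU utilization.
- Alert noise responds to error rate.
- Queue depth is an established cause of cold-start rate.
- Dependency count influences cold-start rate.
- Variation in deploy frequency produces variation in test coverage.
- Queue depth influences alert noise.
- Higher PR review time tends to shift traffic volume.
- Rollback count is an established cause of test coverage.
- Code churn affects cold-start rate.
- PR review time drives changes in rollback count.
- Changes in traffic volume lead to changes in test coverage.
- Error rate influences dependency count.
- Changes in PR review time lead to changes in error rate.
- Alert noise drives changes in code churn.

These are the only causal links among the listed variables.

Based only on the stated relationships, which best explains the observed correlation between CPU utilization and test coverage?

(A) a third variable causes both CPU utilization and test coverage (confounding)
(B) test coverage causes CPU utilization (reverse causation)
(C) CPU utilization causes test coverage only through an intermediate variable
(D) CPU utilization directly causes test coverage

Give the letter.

PR review time causes CPU utilization (PR review time → error rate → alert noise → CPU utilization) and test coverage (PR review time → traffic volume → test coverage) — a common cause creating the correlation.
There is no stated path from CPU utilization to test coverage or from test coverage to CPU utilization, so neither direct nor reverse causation applies.

A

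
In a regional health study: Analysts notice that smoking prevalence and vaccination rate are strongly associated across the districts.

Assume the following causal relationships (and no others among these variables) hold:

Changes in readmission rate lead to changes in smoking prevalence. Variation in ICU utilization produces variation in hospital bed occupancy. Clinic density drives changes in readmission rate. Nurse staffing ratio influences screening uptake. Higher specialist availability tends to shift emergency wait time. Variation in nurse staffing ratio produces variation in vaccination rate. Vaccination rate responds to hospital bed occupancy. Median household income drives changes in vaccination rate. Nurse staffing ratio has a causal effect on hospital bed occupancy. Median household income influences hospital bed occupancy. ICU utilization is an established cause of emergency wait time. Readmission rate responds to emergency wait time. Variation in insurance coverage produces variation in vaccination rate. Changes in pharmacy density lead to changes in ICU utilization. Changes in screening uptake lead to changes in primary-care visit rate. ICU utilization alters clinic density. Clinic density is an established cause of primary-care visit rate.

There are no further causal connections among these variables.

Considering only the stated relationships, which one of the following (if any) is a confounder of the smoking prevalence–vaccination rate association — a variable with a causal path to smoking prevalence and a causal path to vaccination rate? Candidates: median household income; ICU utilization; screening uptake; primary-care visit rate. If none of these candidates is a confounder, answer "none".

ICU utilization causes smoking prevalence (ICU utilization → emergency wait time → readmission rate → smoking prevalence) and also causes vaccination rate (ICU utilization → hospital bed occupancy → vaccination rate); it is a common cause of both.
Each of the other candidates lacks a causal path to at least one of smoking prevalence and vaccination rate, so they do not confound the relationship.

ICU utilization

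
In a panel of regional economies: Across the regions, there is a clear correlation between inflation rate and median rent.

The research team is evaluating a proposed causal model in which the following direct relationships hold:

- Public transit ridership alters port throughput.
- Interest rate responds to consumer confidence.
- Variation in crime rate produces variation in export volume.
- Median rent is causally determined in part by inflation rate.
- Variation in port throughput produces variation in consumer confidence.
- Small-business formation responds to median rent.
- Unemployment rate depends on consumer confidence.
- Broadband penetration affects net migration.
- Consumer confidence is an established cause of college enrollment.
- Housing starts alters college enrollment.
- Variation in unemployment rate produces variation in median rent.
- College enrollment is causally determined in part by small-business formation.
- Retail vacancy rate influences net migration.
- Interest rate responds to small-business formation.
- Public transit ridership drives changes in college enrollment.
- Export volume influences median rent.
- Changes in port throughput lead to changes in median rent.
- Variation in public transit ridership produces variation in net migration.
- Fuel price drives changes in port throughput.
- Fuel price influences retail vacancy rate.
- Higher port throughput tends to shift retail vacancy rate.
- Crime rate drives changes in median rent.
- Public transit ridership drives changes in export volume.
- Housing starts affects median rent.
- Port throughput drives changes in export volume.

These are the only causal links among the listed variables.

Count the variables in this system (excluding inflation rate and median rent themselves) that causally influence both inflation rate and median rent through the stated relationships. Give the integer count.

0

No listed variable has a causal path to both inflation rate and median rent, so there are no common causes.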